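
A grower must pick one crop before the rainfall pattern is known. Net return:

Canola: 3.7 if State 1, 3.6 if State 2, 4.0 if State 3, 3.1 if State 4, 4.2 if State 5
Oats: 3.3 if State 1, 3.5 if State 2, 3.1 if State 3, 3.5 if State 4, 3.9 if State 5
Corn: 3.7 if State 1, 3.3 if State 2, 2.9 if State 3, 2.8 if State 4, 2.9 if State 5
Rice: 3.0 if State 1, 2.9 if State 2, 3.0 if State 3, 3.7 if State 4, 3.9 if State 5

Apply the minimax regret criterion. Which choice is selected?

Column bests: State 1=3.7, State 2=3.6, State 3=4.0, State 4=3.7, State 5=4.2.
Canola regrets: 0.0, 0.0, 0.0, 0.6, 0.0 → max 0.6
Oats regrets: 0.4, 0.1, 0.9, 0.2, 0.3 → max 0.9
Corn regrets: 0.0, 0.3, 1.1, 0.9, 1.3 → max 1.3
Rice regrets: 0.7, 0.7, 1.0, 0.0, 0.3 → max 1.0
Smallest max regret = 0.6 → Canola.

Canola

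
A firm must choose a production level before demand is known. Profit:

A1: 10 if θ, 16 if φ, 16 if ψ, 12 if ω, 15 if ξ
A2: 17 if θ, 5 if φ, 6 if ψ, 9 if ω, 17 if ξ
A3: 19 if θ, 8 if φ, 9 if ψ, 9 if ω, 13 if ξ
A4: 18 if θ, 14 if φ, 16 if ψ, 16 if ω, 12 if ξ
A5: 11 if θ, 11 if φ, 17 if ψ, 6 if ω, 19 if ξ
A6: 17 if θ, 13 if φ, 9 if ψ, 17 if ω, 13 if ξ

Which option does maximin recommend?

Row minima: A1=10, A2=5, A3=8, A4=12, A5=6, A6=9
Best worst-case = 12 → A4.

A4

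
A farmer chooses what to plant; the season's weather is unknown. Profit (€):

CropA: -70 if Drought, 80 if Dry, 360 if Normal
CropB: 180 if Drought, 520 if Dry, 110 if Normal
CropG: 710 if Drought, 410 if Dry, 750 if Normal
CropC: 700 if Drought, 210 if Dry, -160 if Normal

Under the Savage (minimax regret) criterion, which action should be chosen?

CropG

Column bests: Drought=710, Dry=520, Normal=750.
CropA regrets: 780, 440, 390 → max 780
CropB regrets: 530, 0, 640 → max 640
CropG regrets: 0, 110, 0 → max 110
CropC regrets: 10, 310, 910 → max 910
Smallest max regret = 110 → CropG.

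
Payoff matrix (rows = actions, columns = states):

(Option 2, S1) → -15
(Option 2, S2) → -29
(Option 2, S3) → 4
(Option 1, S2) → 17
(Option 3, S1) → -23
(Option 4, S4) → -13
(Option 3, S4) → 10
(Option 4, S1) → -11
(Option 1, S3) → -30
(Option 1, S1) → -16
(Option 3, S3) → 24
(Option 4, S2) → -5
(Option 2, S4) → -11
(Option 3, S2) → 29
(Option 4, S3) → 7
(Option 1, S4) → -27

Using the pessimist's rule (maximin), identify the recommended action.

Row minima: Option 1=-30, Option 2=-29, Option 3=-23, Option 4=-13
Best worst-case = -13 → Option 4.

Option 4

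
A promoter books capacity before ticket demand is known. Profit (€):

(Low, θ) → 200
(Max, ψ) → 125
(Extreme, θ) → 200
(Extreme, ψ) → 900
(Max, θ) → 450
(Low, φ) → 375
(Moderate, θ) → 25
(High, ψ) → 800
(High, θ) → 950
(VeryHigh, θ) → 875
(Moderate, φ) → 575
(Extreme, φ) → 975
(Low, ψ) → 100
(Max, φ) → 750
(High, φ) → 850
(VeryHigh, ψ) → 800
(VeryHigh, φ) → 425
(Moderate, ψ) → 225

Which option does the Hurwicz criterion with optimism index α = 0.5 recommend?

High

Low: 0.5·375 + 0.5·100 = 237.5
Moderate: 0.5·575 + 0.5·25 = 300
High: 0.5·950 + 0.5·800 = 875
VeryHigh: 0.5·875 + 0.5·425 = 650
Extreme: 0.5·975 + 0.5·200 = 587.5
Max: 0.5·750 + 0.5·125 = 437.5
Highest Hurwicz score = 875 → High.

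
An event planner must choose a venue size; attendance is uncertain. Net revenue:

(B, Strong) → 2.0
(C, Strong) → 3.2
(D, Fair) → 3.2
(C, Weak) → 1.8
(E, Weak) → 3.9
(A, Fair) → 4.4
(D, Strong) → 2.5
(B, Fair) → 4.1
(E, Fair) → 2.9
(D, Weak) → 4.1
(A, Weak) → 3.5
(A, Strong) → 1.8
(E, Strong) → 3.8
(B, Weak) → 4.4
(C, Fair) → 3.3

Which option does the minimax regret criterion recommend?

D

Column bests: Weak=4.4, Fair=4.4, Strong=3.8.
A regrets: 0.9, 0.0, 2.0 → max 2.0
B regrets: 0.0, 0.3, 1.8 → max 1.8
C regrets: 2.6, 1.1, 0.6 → max 2.6
D regrets: 0.3, 1.2, 1.3 → max 1.3
E regrets: 0.5, 1.5, 0.0 → max 1.5
Smallest max regret = 1.3 → D.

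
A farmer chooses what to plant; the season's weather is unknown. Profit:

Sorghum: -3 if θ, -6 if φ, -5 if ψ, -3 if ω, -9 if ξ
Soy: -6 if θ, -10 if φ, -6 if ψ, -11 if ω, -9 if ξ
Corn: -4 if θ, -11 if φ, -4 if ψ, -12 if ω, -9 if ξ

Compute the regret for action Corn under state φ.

Best payoff under φ is -6.
Regret = -6 − (-11) = 5.

5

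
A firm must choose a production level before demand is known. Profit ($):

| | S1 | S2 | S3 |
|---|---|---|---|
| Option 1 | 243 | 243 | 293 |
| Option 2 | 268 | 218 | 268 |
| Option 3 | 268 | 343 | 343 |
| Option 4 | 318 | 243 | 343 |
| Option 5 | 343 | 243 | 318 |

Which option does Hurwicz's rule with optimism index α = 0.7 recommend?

Option 3

Option 1: 0.7·293 + 0.3·243 = 278
Option 2: 0.7·268 + 0.3·218 = 253
Option 3: 0.7·343 + 0.3·268 = 320.5
Option 4: 0.7·343 + 0.3·243 = 313
Option 5: 0.7·343 + 0.3·243 = 313
Highest Hurwicz score = 320.5 → Option 3.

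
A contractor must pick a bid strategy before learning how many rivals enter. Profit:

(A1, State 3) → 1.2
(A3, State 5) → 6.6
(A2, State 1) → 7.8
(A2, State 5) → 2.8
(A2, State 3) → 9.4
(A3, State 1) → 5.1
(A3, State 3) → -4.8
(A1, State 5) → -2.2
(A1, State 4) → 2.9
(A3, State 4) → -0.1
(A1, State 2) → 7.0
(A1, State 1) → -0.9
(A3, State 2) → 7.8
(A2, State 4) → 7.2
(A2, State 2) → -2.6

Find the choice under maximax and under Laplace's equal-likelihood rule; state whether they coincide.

Row maxima: A1=7.0, A2=9.4, A3=7.8
Best best-case = 9.4 → A2.
Row averages: A1=1.6, A2=4.92, A3=2.92
Highest average = 4.92 → A2.

maximax → A2; laplace → A2 (agree)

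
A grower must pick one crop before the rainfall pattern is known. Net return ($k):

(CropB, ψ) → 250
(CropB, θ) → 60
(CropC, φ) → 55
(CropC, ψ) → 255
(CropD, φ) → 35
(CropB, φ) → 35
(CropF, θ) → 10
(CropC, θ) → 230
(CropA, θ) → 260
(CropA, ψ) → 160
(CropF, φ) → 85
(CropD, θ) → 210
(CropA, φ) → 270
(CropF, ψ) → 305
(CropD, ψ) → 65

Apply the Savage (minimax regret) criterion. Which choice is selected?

Column bests: θ=260, φ=270, ψ=305.
CropF regrets: 250, 185, 0 → max 250
CropA regrets: 0, 0, 145 → max 145
CropB regrets: 200, 235, 55 → max 235
CropC regrets: 30, 215, 50 → max 215
CropD regrets: 50, 235, 240 → max 240
Smallest max regret = 145 → CropA.

CropA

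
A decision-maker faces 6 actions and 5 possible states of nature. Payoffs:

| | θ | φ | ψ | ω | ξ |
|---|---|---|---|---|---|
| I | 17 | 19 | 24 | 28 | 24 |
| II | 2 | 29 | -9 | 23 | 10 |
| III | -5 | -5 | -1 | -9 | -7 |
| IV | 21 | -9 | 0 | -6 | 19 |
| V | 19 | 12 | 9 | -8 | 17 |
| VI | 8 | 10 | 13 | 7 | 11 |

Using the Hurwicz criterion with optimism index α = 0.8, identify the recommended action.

I

I: 0.8·28 + 0.2·17 = 25.8
II: 0.8·29 + 0.2·(-9) = 21.4
III: 0.8·(-1) + 0.2·(-9) = -2.6
IV: 0.8·21 + 0.2·(-9) = 15
V: 0.8·19 + 0.2·(-8) = 13.6
VI: 0.8·13 + 0.2·7 = 11.8
Highest Hurwicz score = 25.8 → I.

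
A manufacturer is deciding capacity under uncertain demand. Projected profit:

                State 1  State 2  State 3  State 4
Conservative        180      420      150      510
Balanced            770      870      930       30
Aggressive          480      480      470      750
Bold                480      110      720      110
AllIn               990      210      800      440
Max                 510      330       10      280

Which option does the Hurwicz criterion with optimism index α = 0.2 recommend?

Aggressive

Conservative: 0.2·510 + 0.8·150 = 222
Balanced: 0.2·930 + 0.8·30 = 210
Aggressive: 0.2·750 + 0.8·470 = 526
Bold: 0.2·720 + 0.8·110 = 232
AllIn: 0.2·990 + 0.8·210 = 366
Max: 0.2·510 + 0.8·10 = 110
Highest Hurwicz score = 526 → Aggressive.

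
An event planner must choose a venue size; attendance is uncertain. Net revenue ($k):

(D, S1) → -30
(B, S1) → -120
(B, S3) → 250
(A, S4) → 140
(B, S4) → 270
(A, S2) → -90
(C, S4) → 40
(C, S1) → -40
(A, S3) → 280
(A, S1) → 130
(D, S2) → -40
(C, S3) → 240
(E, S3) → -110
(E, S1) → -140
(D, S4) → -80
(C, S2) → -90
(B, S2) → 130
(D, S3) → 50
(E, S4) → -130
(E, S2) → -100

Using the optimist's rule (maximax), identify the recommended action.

A

Row maxima: A=280, B=270, C=240, D=50, E=-100
Best best-case = 280 → A.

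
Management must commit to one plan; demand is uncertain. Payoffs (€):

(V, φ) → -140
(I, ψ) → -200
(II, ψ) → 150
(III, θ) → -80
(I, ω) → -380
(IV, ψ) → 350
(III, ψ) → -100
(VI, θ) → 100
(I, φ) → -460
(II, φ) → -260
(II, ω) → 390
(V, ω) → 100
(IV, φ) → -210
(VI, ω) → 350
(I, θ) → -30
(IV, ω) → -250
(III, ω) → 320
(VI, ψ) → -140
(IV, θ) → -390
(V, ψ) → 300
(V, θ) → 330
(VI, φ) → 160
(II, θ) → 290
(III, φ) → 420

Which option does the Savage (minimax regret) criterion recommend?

III

Column bests: θ=330, φ=420, ψ=350, ω=390.
I regrets: 360, 880, 550, 770 → max 880
II regrets: 40, 680, 200, 0 → max 680
III regrets: 410, 0, 450, 70 → max 450
IV regrets: 720, 630, 0, 640 → max 720
V regrets: 0, 560, 50, 290 → max 560
VI regrets: 230, 260, 490, 40 → max 490
Smallest max regret = 450 → III.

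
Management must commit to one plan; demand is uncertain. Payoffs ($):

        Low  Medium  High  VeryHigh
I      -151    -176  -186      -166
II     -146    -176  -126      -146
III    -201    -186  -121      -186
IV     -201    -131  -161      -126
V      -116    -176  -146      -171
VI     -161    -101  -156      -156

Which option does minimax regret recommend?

VI

Column bests: Low=-116, Medium=-101, High=-121, VeryHigh=-126.
I regrets: 35, 75, 65, 40 → max 75
II regrets: 30, 75, 5, 20 → max 75
III regrets: 85, 85, 0, 60 → max 85
IV regrets: 85, 30, 40, 0 → max 85
V regrets: 0, 75, 25, 45 → max 75
VI regrets: 45, 0, 35, 30 → max 45
Smallest max regret = 45 → VI.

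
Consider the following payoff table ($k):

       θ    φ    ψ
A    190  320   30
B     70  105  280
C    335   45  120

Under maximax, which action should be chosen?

C

Row maxima: A=320, B=280, C=335
Best best-case = 335 → C.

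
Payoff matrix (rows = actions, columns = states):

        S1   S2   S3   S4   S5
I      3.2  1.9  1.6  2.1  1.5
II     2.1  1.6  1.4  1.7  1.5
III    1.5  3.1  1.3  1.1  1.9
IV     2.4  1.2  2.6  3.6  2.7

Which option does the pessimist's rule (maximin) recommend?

Row minima: I=1.5, II=1.4, III=1.1, IV=1.2
Best worst-case = 1.5 → I.

I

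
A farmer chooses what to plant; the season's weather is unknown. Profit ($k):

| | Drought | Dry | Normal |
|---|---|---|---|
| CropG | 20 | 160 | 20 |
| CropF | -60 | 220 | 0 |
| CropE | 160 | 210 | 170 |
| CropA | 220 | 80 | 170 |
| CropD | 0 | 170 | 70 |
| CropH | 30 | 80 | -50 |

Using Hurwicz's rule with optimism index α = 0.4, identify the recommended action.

CropE

CropG: 0.4·160 + 0.6·20 = 76
CropF: 0.4·220 + 0.6·(-60) = 52
CropE: 0.4·210 + 0.6·160 = 180
CropA: 0.4·220 + 0.6·80 = 136
CropD: 0.4·170 + 0.6·0 = 68
CropH: 0.4·80 + 0.6·(-50) = 2
Highest Hurwicz score = 180 → CropE.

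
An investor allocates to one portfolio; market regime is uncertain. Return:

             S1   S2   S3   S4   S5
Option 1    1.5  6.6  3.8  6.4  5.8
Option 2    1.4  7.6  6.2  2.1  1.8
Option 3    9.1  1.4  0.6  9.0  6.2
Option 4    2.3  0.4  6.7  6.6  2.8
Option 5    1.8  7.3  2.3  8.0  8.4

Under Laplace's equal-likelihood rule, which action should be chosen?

Row averages: Option 1=4.82, Option 2=3.82, Option 3=5.26, Option 4=3.76, Option 5=5.56
Highest average = 5.56 → Option 5.

Option 5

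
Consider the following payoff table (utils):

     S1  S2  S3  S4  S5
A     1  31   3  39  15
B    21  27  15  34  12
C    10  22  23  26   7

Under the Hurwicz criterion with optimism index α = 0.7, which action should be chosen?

A: 0.7·39 + 0.3·1 = 27.6
B: 0.7·34 + 0.3·12 = 27.4
C: 0.7·26 + 0.3·7 = 20.3
Highest Hurwicz score = 27.6 → A.

A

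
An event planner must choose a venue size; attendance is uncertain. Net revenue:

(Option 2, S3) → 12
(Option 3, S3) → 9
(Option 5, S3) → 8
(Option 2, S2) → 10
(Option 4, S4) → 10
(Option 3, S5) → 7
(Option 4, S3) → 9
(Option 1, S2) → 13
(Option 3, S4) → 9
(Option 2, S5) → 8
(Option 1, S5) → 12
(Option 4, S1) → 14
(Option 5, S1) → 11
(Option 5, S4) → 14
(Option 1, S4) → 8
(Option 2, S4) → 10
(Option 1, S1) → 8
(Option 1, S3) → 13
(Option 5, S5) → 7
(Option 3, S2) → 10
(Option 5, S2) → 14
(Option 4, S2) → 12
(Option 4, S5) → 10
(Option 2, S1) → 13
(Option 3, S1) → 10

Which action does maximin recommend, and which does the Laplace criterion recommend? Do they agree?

Row minima: Option 1=8, Option 2=8, Option 3=7, Option 4=9, Option 5=7
Best worst-case = 9 → Option 4.
Row averages: Option 1=10.8, Option 2=10.6, Option 3=9, Option 4=11, Option 5=10.8
Highest average = 11 → Option 4.

maximin → Option 4; laplace → Option 4 (agree)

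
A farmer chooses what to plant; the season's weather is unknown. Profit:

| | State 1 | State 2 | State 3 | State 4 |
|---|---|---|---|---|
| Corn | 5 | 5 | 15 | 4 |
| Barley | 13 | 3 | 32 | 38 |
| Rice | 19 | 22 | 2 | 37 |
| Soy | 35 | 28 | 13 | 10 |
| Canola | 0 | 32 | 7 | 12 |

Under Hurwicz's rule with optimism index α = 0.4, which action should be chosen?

Corn: 0.4·15 + 0.6·4 = 8.4
Barley: 0.4·38 + 0.6·3 = 17
Rice: 0.4·37 + 0.6·2 = 16
Soy: 0.4·35 + 0.6·10 = 20
Canola: 0.4·32 + 0.6·0 = 12.8
Highest Hurwicz score = 20 → Soy.

Soy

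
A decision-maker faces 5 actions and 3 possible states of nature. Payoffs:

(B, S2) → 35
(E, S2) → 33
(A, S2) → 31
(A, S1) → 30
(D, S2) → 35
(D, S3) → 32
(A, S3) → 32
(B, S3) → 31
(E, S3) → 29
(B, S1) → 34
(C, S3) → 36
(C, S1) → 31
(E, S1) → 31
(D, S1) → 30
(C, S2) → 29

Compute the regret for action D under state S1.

Best payoff under S1 is 34.
Regret = 34 − 30 = 4.

4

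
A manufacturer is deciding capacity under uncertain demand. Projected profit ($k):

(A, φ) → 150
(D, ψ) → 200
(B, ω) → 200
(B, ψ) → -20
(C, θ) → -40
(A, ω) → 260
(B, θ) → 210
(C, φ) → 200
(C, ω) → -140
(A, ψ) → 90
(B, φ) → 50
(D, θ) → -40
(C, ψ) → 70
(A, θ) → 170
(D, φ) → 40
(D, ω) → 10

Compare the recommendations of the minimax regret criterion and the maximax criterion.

minimax regret → A; maximax → A (agree)

Column bests: θ=210, φ=200, ψ=200, ω=260.
A regrets: 40, 50, 110, 0 → max 110
B regrets: 0, 150, 220, 60 → max 220
C regrets: 250, 0, 130, 400 → max 400
D regrets: 250, 160, 0, 250 → max 250
Smallest max regret = 110 → A.
Row maxima: A=260, B=210, C=200, D=200
Best best-case = 260 → A.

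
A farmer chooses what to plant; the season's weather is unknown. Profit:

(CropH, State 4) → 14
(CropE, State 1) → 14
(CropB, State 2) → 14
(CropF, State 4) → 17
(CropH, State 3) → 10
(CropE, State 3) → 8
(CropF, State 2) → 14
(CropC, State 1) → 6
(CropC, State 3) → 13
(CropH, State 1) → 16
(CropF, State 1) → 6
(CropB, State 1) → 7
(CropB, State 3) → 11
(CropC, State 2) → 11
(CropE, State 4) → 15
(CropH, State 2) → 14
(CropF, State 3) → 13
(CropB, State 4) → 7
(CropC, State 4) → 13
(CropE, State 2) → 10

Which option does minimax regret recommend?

CropH

Column bests: State 1=16, State 2=14, State 3=13, State 4=17.
CropC regrets: 10, 3, 0, 4 → max 10
CropH regrets: 0, 0, 3, 3 → max 3
CropF regrets: 10, 0, 0, 0 → max 10
CropB regrets: 9, 0, 2, 10 → max 10
CropE regrets: 2, 4, 5, 2 → max 5
Smallest max regret = 3 → CropH.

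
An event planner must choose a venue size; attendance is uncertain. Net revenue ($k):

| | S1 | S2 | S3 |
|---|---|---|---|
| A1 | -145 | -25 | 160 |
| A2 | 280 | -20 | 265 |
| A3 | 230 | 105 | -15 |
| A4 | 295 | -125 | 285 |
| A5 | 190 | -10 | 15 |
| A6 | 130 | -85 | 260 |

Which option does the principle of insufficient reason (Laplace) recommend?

Row averages: A1=-10/3, A2=175, A3=320/3, A4=455/3, A5=65, A6=305/3
Highest average = 175 → A2.

A2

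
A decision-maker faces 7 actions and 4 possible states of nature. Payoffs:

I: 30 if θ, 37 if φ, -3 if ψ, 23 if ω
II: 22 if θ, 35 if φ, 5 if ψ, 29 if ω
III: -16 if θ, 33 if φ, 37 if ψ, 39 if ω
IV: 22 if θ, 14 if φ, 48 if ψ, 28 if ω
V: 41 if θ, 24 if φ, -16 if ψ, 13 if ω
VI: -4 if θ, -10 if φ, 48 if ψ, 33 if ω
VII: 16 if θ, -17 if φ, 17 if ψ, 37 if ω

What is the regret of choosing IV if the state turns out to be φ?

23

Best payoff under φ is 37.
Regret = 37 − 14 = 23.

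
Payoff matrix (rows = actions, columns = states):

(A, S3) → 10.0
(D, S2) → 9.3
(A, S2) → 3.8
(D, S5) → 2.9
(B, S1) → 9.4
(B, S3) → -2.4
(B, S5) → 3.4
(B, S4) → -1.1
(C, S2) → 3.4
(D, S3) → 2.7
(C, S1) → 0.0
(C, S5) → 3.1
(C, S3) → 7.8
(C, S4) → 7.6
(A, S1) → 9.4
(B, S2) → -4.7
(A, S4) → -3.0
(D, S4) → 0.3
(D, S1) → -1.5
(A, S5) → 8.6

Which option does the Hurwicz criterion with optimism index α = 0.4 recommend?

C

A: 0.4·10.0 + 0.6·(-3.0) = 2.2
B: 0.4·9.4 + 0.6·(-4.7) = 0.94
C: 0.4·7.8 + 0.6·0.0 = 3.12
D: 0.4·9.3 + 0.6·(-1.5) = 2.82
Highest Hurwicz score = 3.12 → C.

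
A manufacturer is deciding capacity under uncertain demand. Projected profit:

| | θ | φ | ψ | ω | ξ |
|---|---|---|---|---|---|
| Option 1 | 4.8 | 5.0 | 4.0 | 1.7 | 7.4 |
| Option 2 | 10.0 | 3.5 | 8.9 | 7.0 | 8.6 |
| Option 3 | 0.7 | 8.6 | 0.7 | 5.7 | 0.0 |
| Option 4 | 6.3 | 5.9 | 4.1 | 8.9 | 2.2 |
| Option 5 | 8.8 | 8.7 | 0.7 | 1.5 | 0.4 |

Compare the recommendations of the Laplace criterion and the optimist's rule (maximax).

Row averages: Option 1=4.58, Option 2=7.6, Option 3=3.14, Option 4=5.48, Option 5=4.02
Highest average = 7.6 → Option 2.
Row maxima: Option 1=7.4, Option 2=10.0, Option 3=8.6, Option 4=8.9, Option 5=8.8
Best best-case = 10.0 → Option 2.

laplace → Option 2; maximax → Option 2 (agree)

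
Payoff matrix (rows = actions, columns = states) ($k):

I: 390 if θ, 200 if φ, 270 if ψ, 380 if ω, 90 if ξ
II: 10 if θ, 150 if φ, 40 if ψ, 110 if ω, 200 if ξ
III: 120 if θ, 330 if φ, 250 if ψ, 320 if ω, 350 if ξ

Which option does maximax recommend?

I

Row maxima: I=390, II=200, III=350
Best best-case = 390 → I.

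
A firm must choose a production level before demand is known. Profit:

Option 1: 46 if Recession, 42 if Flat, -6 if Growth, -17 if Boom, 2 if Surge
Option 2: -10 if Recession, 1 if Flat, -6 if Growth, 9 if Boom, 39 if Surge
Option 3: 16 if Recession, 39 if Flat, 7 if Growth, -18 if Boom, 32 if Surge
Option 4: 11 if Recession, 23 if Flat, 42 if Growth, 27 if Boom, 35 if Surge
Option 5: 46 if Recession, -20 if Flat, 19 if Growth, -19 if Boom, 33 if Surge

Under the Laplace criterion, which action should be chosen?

Option 4

Row averages: Option 1=13.4, Option 2=6.6, Option 3=15.2, Option 4=27.6, Option 5=11.8
Highest average = 27.6 → Option 4.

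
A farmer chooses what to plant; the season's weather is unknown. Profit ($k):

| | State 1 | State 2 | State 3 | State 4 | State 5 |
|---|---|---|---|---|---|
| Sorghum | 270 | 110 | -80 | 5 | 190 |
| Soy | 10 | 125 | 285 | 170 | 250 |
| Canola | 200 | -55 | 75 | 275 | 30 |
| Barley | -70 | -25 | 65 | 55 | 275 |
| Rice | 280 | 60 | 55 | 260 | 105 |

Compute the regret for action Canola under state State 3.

210

Best payoff under State 3 is 285.
Regret = 285 − 75 = 210.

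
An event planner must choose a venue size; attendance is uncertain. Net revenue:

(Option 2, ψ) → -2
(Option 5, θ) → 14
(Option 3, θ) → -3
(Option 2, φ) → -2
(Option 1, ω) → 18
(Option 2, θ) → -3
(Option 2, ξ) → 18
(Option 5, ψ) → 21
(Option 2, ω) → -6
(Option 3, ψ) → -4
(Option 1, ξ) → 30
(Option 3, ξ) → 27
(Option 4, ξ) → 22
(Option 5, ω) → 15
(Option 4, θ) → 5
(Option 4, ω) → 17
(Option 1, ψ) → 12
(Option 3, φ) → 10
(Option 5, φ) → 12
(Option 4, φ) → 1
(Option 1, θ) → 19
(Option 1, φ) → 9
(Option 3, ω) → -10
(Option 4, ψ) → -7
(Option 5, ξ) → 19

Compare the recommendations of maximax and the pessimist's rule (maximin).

maximax → Option 1; maximin → Option 5 (disagree)

Row maxima: Option 1=30, Option 2=18, Option 3=27, Option 4=22, Option 5=21
Best best-case = 30 → Option 1.
Row minima: Option 1=9, Option 2=-6, Option 3=-10, Option 4=-7, Option 5=12
Best worst-case = 12 → Option 5.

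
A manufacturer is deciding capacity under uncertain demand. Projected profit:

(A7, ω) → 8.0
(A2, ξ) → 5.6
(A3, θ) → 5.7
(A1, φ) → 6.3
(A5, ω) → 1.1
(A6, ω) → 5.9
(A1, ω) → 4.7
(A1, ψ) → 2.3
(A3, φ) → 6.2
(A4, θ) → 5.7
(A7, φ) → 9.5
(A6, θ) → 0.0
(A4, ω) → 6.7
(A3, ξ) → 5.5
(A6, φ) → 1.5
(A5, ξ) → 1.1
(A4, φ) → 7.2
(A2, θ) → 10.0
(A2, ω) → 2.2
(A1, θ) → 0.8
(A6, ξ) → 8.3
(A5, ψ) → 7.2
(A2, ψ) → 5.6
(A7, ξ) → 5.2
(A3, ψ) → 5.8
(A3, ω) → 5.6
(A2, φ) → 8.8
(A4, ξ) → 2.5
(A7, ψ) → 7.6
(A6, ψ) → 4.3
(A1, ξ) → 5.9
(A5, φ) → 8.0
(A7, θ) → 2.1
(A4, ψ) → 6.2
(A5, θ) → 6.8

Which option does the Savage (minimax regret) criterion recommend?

A3

Column bests: θ=10.0, φ=9.5, ψ=7.6, ω=8.0, ξ=8.3.
A1 regrets: 9.2, 3.2, 5.3, 3.3, 2.4 → max 9.2
A2 regrets: 0.0, 0.7, 2.0, 5.8, 2.7 → max 5.8
A3 regrets: 4.3, 3.3, 1.8, 2.4, 2.8 → max 4.3
A4 regrets: 4.3, 2.3, 1.4, 1.3, 5.8 → max 5.8
A5 regrets: 3.2, 1.5, 0.4, 6.9, 7.2 → max 7.2
A6 regrets: 10.0, 8.0, 3.3, 2.1, 0.0 → max 10.0
A7 regrets: 7.9, 0.0, 0.0, 0.0, 3.1 → max 7.9
Smallest max regret = 4.3 → A3.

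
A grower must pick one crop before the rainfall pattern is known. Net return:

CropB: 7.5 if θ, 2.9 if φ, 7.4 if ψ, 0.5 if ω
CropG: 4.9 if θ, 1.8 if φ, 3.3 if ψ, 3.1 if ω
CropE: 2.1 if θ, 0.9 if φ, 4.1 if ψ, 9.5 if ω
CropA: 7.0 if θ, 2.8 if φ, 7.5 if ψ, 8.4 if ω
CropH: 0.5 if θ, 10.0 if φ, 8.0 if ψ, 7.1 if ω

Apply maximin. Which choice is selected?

Row minima: CropB=0.5, CropG=1.8, CropE=0.9, CropA=2.8, CropH=0.5
Best worst-case = 2.8 → CropA.

CropA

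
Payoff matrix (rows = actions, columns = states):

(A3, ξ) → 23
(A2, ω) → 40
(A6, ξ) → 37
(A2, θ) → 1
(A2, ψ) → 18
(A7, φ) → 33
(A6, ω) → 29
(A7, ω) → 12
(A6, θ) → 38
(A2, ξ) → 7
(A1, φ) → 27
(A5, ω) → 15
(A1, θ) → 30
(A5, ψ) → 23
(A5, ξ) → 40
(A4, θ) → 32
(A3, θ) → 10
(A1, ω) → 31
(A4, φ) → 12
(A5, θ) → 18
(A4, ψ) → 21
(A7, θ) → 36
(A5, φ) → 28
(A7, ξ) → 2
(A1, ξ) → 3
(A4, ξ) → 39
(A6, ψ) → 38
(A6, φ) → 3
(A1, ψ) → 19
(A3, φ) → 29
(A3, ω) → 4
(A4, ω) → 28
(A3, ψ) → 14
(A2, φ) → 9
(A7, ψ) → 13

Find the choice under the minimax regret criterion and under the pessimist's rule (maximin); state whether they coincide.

Column bests: θ=38, φ=33, ψ=38, ω=40, ξ=40.
A1 regrets: 8, 6, 19, 9, 37 → max 37
A2 regrets: 37, 24, 20, 0, 33 → max 37
A3 regrets: 28, 4, 24, 36, 17 → max 36
A4 regrets: 6, 21, 17, 12, 1 → max 21
A5 regrets: 20, 5, 15, 25, 0 → max 25
A6 regrets: 0, 30, 0, 11, 3 → max 30
A7 regrets: 2, 0, 25, 28, 38 → max 38
Smallest max regret = 21 → A4.
Row minima: A1=3, A2=1, A3=4, A4=12, A5=15, A6=3, A7=2
Best worst-case = 15 → A5.

minimax regret → A4; maximin → A5 (disagree)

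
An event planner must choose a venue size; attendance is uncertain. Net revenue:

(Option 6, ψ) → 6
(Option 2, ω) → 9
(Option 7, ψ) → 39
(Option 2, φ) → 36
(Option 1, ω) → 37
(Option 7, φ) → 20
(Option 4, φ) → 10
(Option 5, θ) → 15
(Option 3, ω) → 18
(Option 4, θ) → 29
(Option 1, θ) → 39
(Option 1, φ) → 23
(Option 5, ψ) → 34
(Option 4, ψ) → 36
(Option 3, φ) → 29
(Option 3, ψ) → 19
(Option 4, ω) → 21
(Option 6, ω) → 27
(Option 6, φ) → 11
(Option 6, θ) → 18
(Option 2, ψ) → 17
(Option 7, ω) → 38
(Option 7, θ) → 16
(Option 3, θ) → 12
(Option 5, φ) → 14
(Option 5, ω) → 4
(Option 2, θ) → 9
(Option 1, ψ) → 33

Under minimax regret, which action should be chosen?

Column bests: θ=39, φ=36, ψ=39, ω=38.
Option 1 regrets: 0, 13, 6, 1 → max 13
Option 2 regrets: 30, 0, 22, 29 → max 30
Option 3 regrets: 27, 7, 20, 20 → max 27
Option 4 regrets: 10, 26, 3, 17 → max 26
Option 5 regrets: 24, 22, 5, 34 → max 34
Option 6 regrets: 21, 25, 33, 11 → max 33
Option 7 regrets: 23, 16, 0, 0 → max 23
Smallest max regret = 13 → Option 1.

Option 1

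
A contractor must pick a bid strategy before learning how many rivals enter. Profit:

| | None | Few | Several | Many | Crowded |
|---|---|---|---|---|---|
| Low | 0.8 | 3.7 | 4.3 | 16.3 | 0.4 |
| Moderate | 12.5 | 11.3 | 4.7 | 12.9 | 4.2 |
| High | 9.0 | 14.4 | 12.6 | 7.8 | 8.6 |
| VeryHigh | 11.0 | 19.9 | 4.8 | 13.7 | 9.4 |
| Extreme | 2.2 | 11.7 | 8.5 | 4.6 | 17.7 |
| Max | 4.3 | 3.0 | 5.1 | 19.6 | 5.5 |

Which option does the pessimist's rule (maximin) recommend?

High

Row minima: Low=0.4, Moderate=4.2, High=7.8, VeryHigh=4.8, Extreme=2.2, Max=3.0
Best worst-case = 7.8 → High.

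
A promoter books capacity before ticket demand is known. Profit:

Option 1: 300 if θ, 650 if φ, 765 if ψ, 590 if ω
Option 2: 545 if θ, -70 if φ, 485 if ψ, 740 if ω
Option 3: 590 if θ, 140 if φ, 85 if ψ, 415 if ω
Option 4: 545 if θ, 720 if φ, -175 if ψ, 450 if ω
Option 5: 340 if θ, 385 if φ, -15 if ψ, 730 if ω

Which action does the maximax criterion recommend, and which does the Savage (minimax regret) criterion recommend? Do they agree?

maximax → Option 1; minimax regret → Option 1 (agree)

Row maxima: Option 1=765, Option 2=740, Option 3=590, Option 4=720, Option 5=730
Best best-case = 765 → Option 1.
Column bests: θ=590, φ=720, ψ=765, ω=740.
Option 1 regrets: 290, 70, 0, 150 → max 290
Option 2 regrets: 45, 790, 280, 0 → max 790
Option 3 regrets: 0, 580, 680, 325 → max 680
Option 4 regrets: 45, 0, 940, 290 → max 940
Option 5 regrets: 250, 335, 780, 10 → max 780
Smallest max regret = 290 → Option 1.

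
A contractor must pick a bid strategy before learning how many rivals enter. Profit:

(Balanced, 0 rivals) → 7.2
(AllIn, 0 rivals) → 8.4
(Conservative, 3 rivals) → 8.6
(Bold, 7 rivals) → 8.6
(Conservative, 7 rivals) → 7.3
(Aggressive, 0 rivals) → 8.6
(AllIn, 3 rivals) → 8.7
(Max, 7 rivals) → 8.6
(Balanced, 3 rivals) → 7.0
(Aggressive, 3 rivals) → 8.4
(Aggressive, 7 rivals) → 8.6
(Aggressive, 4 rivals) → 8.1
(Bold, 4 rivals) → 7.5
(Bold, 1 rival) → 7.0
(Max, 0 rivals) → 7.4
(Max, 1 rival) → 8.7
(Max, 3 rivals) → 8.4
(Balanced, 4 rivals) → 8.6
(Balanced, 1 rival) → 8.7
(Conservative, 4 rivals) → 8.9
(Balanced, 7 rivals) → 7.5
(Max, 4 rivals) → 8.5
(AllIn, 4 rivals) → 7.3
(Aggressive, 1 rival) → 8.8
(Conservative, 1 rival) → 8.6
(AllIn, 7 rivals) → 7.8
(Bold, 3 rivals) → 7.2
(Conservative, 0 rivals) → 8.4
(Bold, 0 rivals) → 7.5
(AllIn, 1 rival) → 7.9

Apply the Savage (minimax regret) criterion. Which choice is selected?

Aggressive

Column bests: 0 rivals=8.6, 1 rival=8.8, 3 rivals=8.7, 4 rivals=8.9, 7 rivals=8.6.
Conservative regrets: 0.2, 0.2, 0.1, 0.0, 1.3 → max 1.3
Balanced regrets: 1.4, 0.1, 1.7, 0.3, 1.1 → max 1.7
Aggressive regrets: 0.0, 0.0, 0.3, 0.8, 0.0 → max 0.8
Bold regrets: 1.1, 1.8, 1.5, 1.4, 0.0 → max 1.8
AllIn regrets: 0.2, 0.9, 0.0, 1.6, 0.8 → max 1.6
Max regrets: 1.2, 0.1, 0.3, 0.4, 0.0 → max 1.2
Smallest max regret = 0.8 → Aggressive.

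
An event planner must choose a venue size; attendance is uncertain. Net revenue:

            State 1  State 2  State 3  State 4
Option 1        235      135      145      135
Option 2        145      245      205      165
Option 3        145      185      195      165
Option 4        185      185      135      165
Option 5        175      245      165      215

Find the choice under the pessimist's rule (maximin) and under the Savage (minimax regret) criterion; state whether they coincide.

maximin → Option 5; minimax regret → Option 5 (agree)

Row minima: Option 1=135, Option 2=145, Option 3=145, Option 4=135, Option 5=165
Best worst-case = 165 → Option 5.
Column bests: State 1=235, State 2=245, State 3=205, State 4=215.
Option 1 regrets: 0, 110, 60, 80 → max 110
Option 2 regrets: 90, 0, 0, 50 → max 90
Option 3 regrets: 90, 60, 10, 50 → max 90
Option 4 regrets: 50, 60, 70, 50 → max 70
Option 5 regrets: 60, 0, 40, 0 → max 60
Smallest max regret = 60 → Option 5.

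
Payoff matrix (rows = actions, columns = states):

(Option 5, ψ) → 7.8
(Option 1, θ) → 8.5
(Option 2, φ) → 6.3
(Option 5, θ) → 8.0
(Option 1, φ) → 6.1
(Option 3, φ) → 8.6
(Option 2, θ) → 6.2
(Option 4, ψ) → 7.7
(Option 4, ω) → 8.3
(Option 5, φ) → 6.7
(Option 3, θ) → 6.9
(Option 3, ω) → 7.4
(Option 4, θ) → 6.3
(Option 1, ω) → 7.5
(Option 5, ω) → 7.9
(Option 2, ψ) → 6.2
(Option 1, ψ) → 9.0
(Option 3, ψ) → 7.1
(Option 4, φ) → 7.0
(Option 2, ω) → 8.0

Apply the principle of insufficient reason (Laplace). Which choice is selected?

Option 1

Row averages: Option 1=7.775, Option 2=6.675, Option 3=7.5, Option 4=7.325, Option 5=7.6
Highest average = 7.775 → Option 1.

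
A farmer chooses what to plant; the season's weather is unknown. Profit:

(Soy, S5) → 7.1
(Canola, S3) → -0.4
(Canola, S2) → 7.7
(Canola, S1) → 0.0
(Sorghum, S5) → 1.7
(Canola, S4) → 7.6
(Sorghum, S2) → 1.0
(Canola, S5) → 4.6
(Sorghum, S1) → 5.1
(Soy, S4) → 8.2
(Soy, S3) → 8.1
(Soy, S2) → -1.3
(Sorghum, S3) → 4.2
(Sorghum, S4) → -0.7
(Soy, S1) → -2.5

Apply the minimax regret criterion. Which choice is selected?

Canola

Column bests: S1=5.1, S2=7.7, S3=8.1, S4=8.2, S5=7.1.
Canola regrets: 5.1, 0.0, 8.5, 0.6, 2.5 → max 8.5
Sorghum regrets: 0.0, 6.7, 3.9, 8.9, 5.4 → max 8.9
Soy regrets: 7.6, 9.0, 0.0, 0.0, 0.0 → max 9.0
Smallest max regret = 8.5 → Canola.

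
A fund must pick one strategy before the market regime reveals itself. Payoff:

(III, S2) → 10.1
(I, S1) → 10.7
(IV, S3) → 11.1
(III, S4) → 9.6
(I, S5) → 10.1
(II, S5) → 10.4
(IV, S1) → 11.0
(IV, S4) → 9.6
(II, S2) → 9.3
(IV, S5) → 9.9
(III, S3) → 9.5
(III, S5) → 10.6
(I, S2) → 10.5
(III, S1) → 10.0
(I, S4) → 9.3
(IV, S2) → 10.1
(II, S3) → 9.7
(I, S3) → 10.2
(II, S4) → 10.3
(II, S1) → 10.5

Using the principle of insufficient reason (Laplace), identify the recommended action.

Row averages: I=10.16, II=10.04, III=9.96, IV=10.34
Highest average = 10.34 → IV.

IV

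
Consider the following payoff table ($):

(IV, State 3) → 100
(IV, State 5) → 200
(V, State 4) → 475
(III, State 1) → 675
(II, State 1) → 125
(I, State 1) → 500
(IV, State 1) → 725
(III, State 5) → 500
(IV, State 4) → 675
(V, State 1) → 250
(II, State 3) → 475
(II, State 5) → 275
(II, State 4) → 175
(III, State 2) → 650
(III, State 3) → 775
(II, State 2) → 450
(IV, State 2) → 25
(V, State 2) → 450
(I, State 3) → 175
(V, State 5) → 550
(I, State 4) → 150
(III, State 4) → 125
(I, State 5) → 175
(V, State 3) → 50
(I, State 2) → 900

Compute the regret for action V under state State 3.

725

Best payoff under State 3 is 775.
Regret = 775 − 50 = 725.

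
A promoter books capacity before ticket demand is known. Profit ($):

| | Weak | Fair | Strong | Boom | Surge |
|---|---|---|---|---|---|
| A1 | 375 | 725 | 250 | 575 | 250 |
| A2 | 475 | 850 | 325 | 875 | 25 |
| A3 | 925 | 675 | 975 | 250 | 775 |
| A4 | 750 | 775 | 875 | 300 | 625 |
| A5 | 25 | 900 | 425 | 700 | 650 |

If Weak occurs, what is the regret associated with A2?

Best payoff under Weak is 925.
Regret = 925 − 475 = 450.

450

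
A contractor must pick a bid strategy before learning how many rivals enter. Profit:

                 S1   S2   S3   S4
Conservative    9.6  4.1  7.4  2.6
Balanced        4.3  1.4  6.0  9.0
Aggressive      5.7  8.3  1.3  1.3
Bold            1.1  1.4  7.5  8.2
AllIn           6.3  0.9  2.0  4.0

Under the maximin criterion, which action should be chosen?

Conservative

Row minima: Conservative=2.6, Balanced=1.4, Aggressive=1.3, Bold=1.1, AllIn=0.9
Best worst-case = 2.6 → Conservative.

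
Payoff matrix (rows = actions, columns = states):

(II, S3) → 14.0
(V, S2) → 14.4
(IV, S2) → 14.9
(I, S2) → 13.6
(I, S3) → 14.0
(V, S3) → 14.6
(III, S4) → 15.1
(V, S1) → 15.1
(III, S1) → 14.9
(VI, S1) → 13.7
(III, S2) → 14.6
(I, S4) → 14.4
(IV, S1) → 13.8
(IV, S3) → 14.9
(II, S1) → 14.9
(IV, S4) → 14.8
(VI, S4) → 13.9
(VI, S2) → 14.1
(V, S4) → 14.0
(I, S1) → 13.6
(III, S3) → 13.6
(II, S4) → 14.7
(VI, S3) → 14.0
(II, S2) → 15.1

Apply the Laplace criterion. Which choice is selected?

Row averages: I=13.9, II=14.675, III=14.55, IV=14.6, V=14.525, VI=13.925
Highest average = 14.675 → II.

II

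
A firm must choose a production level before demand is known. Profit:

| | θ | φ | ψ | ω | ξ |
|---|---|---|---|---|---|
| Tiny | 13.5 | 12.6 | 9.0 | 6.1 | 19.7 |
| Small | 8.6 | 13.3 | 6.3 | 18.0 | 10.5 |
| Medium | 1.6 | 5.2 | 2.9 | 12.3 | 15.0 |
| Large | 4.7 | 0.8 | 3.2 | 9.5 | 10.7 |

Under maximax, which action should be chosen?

Tiny

Row maxima: Tiny=19.7, Small=18.0, Medium=15.0, Large=10.7
Best best-case = 19.7 → Tiny.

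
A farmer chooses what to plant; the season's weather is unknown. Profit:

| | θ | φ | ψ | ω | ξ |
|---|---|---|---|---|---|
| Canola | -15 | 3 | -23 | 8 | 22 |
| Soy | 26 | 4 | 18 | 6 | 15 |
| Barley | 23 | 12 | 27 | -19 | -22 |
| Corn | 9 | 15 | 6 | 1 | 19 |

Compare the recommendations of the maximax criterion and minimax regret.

Row maxima: Canola=22, Soy=26, Barley=27, Corn=19
Best best-case = 27 → Barley.
Column bests: θ=26, φ=15, ψ=27, ω=8, ξ=22.
Canola regrets: 41, 12, 50, 0, 0 → max 50
Soy regrets: 0, 11, 9, 2, 7 → max 11
Barley regrets: 3, 3, 0, 27, 44 → max 44
Corn regrets: 17, 0, 21, 7, 3 → max 21
Smallest max regret = 11 → Soy.

maximax → Barley; minimax regret → Soy (disagree)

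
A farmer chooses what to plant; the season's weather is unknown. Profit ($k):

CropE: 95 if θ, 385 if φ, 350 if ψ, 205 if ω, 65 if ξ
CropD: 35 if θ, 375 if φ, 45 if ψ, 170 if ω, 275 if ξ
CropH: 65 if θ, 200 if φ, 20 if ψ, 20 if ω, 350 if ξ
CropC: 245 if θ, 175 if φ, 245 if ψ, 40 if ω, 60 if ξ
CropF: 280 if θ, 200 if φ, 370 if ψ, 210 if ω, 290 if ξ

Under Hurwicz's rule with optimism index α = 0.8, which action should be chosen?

CropE: 0.8·385 + 0.2·65 = 321
CropD: 0.8·375 + 0.2·35 = 307
CropH: 0.8·350 + 0.2·20 = 284
CropC: 0.8·245 + 0.2·40 = 204
CropF: 0.8·370 + 0.2·200 = 336
Highest Hurwicz score = 336 → CropF.

CropF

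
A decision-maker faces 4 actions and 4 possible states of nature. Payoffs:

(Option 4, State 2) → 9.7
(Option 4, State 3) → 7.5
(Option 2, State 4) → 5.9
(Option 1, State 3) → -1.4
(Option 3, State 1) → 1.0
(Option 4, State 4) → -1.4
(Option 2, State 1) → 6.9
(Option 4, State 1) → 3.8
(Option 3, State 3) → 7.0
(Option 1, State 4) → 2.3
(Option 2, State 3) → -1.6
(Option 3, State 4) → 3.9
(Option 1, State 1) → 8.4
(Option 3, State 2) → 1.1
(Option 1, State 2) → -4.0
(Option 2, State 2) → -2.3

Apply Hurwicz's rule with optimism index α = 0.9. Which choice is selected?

Option 4

Option 1: 0.9·8.4 + 0.1·(-4.0) = 7.16
Option 2: 0.9·6.9 + 0.1·(-2.3) = 5.98
Option 3: 0.9·7.0 + 0.1·1.0 = 6.4
Option 4: 0.9·9.7 + 0.1·(-1.4) = 8.59
Highest Hurwicz score = 8.59 → Option 4.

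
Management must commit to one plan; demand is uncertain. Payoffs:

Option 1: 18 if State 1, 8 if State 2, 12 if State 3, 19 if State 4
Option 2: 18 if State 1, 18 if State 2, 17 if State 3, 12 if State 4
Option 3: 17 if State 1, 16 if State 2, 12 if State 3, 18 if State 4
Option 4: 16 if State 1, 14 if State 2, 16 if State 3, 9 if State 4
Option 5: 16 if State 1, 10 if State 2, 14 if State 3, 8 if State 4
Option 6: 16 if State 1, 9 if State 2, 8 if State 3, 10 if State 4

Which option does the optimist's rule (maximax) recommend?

Row maxima: Option 1=19, Option 2=18, Option 3=18, Option 4=16, Option 5=16, Option 6=16
Best best-case = 19 → Option 1.

Option 1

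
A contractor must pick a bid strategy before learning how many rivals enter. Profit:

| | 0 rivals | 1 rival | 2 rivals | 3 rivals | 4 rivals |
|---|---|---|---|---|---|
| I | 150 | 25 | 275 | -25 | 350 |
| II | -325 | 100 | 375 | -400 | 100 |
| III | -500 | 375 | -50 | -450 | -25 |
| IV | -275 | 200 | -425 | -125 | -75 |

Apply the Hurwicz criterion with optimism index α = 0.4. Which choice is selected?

I: 0.4·350 + 0.6·(-25) = 125
II: 0.4·375 + 0.6·(-400) = -90
III: 0.4·375 + 0.6·(-500) = -150
IV: 0.4·200 + 0.6·(-425) = -175
Highest Hurwicz score = 125 → I.

I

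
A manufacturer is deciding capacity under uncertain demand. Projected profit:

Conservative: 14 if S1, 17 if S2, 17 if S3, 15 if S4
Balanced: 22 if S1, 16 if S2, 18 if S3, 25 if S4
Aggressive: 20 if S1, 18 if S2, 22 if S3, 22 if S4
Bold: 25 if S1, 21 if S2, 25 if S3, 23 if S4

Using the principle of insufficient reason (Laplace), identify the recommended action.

Bold

Row averages: Conservative=15.75, Balanced=20.25, Aggressive=20.5, Bold=23.5
Highest average = 23.5 → Bold.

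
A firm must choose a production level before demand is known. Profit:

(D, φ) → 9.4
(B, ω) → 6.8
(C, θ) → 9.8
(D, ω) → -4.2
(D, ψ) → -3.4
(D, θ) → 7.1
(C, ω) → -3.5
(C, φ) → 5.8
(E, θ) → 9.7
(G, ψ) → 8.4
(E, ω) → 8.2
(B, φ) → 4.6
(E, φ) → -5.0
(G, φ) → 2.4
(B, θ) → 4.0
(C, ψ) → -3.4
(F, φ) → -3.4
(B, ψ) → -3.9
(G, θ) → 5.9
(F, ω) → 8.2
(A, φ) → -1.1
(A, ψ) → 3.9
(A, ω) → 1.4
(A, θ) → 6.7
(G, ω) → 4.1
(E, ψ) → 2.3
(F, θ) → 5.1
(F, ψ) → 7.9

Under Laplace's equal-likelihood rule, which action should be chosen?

Row averages: A=2.725, B=2.875, C=2.175, D=2.225, E=3.8, F=4.45, G=5.2
Highest average = 5.2 → G.

G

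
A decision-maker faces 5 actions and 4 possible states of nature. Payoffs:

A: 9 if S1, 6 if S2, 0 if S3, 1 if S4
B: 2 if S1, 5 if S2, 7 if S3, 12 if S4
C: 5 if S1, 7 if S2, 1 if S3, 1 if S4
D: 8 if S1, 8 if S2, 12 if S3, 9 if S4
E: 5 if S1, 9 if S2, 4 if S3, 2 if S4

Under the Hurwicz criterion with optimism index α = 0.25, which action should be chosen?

A: 0.25·9 + 0.75·0 = 2.25
B: 0.25·12 + 0.75·2 = 4.5
C: 0.25·7 + 0.75·1 = 2.5
D: 0.25·12 + 0.75·8 = 9
E: 0.25·9 + 0.75·2 = 3.75
Highest Hurwicz score = 9 → D.

D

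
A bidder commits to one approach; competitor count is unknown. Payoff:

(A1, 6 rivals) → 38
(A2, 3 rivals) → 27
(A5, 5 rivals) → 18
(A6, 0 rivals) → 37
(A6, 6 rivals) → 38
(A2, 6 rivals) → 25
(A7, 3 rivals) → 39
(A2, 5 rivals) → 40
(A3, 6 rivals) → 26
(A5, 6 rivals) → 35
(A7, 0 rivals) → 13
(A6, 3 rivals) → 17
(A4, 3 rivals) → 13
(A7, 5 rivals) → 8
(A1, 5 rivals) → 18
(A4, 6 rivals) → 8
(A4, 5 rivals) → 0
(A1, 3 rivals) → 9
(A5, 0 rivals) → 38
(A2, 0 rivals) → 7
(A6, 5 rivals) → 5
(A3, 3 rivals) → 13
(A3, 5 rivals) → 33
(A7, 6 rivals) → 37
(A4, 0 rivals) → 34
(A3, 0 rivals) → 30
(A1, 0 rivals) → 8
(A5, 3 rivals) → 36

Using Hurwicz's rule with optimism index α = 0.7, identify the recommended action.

A1: 0.7·38 + 0.3·8 = 29
A2: 0.7·40 + 0.3·7 = 30.1
A3: 0.7·33 + 0.3·13 = 27
A4: 0.7·34 + 0.3·0 = 23.8
A5: 0.7·38 + 0.3·18 = 32
A6: 0.7·38 + 0.3·5 = 28.1
A7: 0.7·39 + 0.3·8 = 29.7
Highest Hurwicz score = 32 → A5.

A5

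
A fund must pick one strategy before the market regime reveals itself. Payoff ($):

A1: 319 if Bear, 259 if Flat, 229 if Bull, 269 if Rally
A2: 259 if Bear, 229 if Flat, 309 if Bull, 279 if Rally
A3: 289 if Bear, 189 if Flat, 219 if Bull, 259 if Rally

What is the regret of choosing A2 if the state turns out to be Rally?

Best payoff under Rally is 279.
Regret = 279 − 279 = 0.

0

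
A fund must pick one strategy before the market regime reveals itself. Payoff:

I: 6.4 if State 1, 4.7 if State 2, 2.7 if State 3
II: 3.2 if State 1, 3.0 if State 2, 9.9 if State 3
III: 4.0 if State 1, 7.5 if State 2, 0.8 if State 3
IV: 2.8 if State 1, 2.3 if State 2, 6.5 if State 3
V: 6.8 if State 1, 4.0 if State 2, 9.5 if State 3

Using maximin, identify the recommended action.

Row minima: I=2.7, II=3.0, III=0.8, IV=2.3, V=4.0
Best worst-case = 4.0 → V.

V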